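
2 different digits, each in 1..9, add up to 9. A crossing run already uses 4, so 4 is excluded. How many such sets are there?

3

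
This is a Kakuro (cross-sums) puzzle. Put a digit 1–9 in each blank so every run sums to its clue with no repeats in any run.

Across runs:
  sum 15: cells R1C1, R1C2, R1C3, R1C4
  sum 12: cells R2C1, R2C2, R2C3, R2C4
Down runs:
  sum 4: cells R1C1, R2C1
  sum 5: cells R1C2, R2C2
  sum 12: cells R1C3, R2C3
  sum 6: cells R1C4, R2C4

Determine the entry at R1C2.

4 in 2 cells must be {1,3}.
Nothing is forced directly, so branch on R1C1, whose candidates are 1 or 3. If R1C1 = 1: that forces R2C1 = 3, after which R2C3 would have to be in {1,2,6} for the 12 across but in {3,4,5,7,8,9} for the 12 down — contradiction. So R1C1 = 3.
R2C1 = 4 − 3 = 1 completes the 4 down.
Nothing is forced directly, so branch on R2C2, whose candidates are 2 or 3 or 4. If R2C2 = 2: then R1C2 would have to be in {1,2,4,5,6,7,9} for the 15 across but in {3} for the 5 down — contradiction. If R2C2 = 3: that forces R1C2 = 2, after which R2C3 would have to be in {2,6} for the 12 across but in {3,4,5,7,8,9} for the 12 down — contradiction. So R2C2 = 4.
R1C2 = 5 − 4 = 1 completes the 5 down.

1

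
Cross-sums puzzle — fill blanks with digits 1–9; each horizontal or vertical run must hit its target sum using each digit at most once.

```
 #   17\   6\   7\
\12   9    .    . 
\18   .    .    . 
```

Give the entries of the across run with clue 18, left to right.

17 in 2 cells must be {8,9}.
R2C1 = 17 − 9 = 8 completes the 17 down.
Nothing is forced directly, so branch on R2C2, whose candidates are 1 or 4. If R2C2 = 1: then R1C2 would have to be in {1,2} for the 12 across but in {5} for the 6 down — contradiction. So R2C2 = 4.
R1C2 = 6 − 4 = 2 completes the 6 down.
R1C3 = 12 − 11 = 1 completes the 12 across.
R2C3 = 18 − 12 = 6 completes the 18 across.

8, 4, 6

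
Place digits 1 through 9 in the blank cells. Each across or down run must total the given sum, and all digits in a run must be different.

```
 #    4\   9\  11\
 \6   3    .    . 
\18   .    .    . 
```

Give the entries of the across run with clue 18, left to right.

6 in 3 cells must be {1,2,3}; 4 in 2 cells must be {1,3}.
R1C3 = 2: the only remaining digit allowed by both the 6 across and the 11 down.
R2C1 = 4 − 3 = 1 completes the 4 down.
R2C2 = 8: the only remaining digit allowed by both the 18 across and the 9 down.
R2C3 = 18 − 9 = 9 completes the 18 across.
R1C2 = 6 − 5 = 1 completes the 6 across.

1 8 9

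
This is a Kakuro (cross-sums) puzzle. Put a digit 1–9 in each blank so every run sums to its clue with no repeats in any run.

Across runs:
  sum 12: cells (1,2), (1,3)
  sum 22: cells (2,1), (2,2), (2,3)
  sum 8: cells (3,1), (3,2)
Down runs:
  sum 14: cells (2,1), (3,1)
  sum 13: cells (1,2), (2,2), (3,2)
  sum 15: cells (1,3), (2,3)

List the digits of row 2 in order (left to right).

9, 6, 7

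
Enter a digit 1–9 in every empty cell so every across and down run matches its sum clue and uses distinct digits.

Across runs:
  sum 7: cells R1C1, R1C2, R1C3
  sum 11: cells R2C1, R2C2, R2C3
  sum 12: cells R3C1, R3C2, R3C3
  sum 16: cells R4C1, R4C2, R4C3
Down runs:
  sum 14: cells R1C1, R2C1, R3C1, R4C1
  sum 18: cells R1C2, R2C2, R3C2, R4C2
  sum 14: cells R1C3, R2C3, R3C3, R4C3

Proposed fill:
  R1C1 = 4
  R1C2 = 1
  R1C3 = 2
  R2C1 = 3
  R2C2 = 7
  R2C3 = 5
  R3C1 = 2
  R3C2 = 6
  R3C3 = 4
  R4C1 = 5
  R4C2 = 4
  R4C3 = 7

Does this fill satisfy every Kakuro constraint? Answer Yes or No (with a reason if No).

No — the down run R1C3–R4C3 sums to 18, not 14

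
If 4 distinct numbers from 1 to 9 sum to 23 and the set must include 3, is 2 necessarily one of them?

Counterexample: {3,4,7,9} sums to 23 under that restriction without using 2.

No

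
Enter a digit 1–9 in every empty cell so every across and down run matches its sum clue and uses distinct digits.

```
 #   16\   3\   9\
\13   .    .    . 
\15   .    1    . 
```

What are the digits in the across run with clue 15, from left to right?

9, 1, 5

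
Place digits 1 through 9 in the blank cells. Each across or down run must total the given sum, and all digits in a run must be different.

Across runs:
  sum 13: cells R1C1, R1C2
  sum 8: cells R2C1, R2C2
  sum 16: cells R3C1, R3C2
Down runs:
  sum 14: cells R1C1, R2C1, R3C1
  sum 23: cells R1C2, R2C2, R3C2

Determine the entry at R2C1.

2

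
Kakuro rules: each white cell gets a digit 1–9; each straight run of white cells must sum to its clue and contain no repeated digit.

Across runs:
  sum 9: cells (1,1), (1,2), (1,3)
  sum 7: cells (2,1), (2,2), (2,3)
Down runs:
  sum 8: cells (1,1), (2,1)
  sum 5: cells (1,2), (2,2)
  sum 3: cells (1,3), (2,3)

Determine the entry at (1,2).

7 in 3 cells must be {1,2,4}; 3 in 2 cells must be {1,2}.
Nothing is forced directly, so branch on (2,1), whose candidates are 1 or 2. If (2,1) = 1: then (1,1) would have to be in {1,2,3,4,5,6} for the 9 across but in {7} for the 8 down — contradiction. So (2,1) = 2.
(1,1) = 8 − 2 = 6 completes the 8 down.
Given what's placed, (2,3) must be 1 to fit the 7 across and 3 down.
(1,3) = 3 − 1 = 2 completes the 3 down.
(2,2) = 7 − 3 = 4 completes the 7 across.
(1,2) = 9 − 8 = 1 completes the 9 across.

1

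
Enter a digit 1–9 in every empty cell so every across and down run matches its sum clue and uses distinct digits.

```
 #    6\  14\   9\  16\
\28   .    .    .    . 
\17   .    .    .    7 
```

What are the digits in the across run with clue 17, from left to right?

16 in 2 cells must be {7,9}.
R1C4 = 16 − 7 = 9 completes the 16 down.
Nothing is forced directly, so branch on R2C2, whose candidates are 5 or 6. If R2C2 = 5: then R1C2 would have to be in {4,5,6,7,8} for the 28 across but in {9} for the 14 down — contradiction. So R2C2 = 6.
R1C2 = 14 − 6 = 8 completes the 14 down.
R2C1 = 1: the only remaining digit allowed by both the 17 across and the 6 down.
R2C3 = 17 − 14 = 3 completes the 17 across.
R1C1 = 6 − 1 = 5 completes the 6 down.
R1C3 = 28 − 22 = 6 completes the 28 across.

1, 6, 3, 7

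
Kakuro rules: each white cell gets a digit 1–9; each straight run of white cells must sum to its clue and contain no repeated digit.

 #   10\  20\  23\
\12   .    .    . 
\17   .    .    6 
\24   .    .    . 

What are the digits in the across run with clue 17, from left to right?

24 in 3 cells must be {7,8,9}; 23 in 3 cells must be {6,8,9}.
R3C1 = 7: only digit in both the 24-across and 10-down candidate sets.
R2C1 = 2: the only remaining digit allowed by both the 17 across and the 10 down.
R2C2 = 17 − 8 = 9 completes the 17 across.

2 9 6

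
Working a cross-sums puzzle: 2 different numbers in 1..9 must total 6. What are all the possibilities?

2 distinct digits from 1–9 sum between 3 and 17.

{1,5}; {2,4}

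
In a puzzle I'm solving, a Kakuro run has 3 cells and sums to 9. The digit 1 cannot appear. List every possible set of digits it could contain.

{2,3,4}

3 distinct digits from 1–9 sum between 6 and 24.
Dropping sets that contain 1.
Only one set works: {2,3,4}.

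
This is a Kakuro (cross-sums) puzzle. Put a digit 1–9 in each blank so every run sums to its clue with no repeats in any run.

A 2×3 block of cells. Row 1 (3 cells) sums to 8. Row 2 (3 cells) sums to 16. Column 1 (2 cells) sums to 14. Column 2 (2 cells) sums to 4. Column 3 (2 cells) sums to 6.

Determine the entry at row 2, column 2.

4 in 2 cells must be {1,3}.
The 8 across and the 14 down share only 5, so (1,1) = 5.
Given what's placed, (1,2) must be 1 to fit the 8 across and 4 down.
(1,3) = 8 − 6 = 2 completes the 8 across.
(2,1) = 14 − 5 = 9 completes the 14 down.
(2,2) = 4 − 1 = 3 completes the 4 down.
(2,3) = 16 − 12 = 4 completes the 16 across.

3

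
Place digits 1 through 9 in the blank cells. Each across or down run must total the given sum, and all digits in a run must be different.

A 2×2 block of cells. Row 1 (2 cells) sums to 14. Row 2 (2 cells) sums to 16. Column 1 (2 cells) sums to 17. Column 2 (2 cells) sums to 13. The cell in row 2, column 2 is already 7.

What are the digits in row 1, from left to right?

16 in 2 cells must be {7,9}; 17 in 2 cells must be {8,9}.
(1,2) = 13 − 7 = 6 completes the 13 down.
(2,1) = 16 − 7 = 9 completes the 16 across.
(1,1) = 14 − 6 = 8 completes the 14 across.

8 6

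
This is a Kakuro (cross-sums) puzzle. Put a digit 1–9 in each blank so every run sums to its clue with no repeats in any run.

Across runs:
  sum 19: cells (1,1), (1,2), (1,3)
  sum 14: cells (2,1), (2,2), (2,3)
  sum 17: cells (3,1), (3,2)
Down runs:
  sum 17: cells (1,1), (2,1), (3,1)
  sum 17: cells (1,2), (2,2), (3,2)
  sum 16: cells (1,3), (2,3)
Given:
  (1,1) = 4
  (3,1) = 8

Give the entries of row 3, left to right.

17 in 2 cells must be {8,9}; 16 in 2 cells must be {7,9}.
(2,1) = 17 − 12 = 5 completes the 17 down.
(2,3) = 7: the only remaining digit allowed by both the 14 across and the 16 down.
(3,2) = 17 − 8 = 9 completes the 17 across.
(1,3) = 16 − 7 = 9 completes the 16 down.
(2,2) = 14 − 12 = 2 completes the 14 across.
(1,2) = 19 − 13 = 6 completes the 19 across.

8, 9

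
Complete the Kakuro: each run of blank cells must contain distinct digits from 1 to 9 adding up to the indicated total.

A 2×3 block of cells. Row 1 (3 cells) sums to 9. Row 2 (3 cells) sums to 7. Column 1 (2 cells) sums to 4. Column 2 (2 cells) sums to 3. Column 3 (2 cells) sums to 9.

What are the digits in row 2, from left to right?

1 2 4

7 in 3 cells must be {1,2,4}; 4 in 2 cells must be {1,3}; 3 in 2 cells must be {1,2}.
The 7 across and the 4 down share only 1, so (2,1) = 1.
Given what's placed, (2,2) must be 2 to fit the 7 across and 3 down.
(2,3) = 7 − 3 = 4 completes the 7 across.
(1,1) = 4 − 1 = 3 completes the 4 down.
(1,2) = 3 − 2 = 1 completes the 3 down.
(1,3) = 9 − 4 = 5 completes the 9 across.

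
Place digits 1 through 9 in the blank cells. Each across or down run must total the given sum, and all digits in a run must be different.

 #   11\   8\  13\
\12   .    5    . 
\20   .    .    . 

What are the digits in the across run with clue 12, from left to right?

3, 5, 4

R2C2 = 8 − 5 = 3 completes the 8 down.
Nothing is forced directly, so branch on R1C3, whose candidates are 4 or 6. If R1C3 = 6: then R1C1 would have to be in {1} for the 12 across but in {2,3,4,5,6,7,8,9} for the 11 down — contradiction. So R1C3 = 4.
R1C1 = 12 − 9 = 3 completes the 12 across.
R2C1 = 11 − 3 = 8 completes the 11 down.
R2C3 = 20 − 11 = 9 completes the 20 across.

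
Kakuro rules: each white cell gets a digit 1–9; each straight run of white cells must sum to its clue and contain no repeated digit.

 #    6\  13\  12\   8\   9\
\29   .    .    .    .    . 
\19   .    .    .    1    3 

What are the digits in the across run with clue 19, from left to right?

2 4 9 1 3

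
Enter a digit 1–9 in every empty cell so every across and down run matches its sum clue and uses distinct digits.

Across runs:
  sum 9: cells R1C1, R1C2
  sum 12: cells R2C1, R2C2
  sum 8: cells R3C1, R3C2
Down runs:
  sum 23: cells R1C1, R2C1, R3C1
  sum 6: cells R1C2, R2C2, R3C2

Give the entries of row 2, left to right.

23 in 3 cells must be {6,8,9}; 6 in 3 cells must be {1,2,3}.
The 12 across and the 6 down share only 3, so R2C2 = 3.
The 8 across and the 23 down share only 6, so R3C1 = 6.
R3C2 = 8 − 6 = 2 completes the 8 across.
R1C1 = 8: the only remaining digit allowed by both the 9 across and the 23 down.
R1C2 = 9 − 8 = 1 completes the 9 across.
R2C1 = 12 − 3 = 9 completes the 12 across.

9, 3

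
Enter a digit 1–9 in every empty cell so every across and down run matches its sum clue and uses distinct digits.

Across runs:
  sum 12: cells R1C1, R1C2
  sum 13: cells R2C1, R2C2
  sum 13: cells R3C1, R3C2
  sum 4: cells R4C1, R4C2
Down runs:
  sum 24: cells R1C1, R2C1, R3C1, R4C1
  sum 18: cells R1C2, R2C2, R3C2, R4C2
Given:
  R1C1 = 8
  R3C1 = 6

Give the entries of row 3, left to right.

4 in 2 cells must be {1,3}.
R1C2 = 12 − 8 = 4 completes the 12 across.
R3C2 = 13 − 6 = 7 completes the 13 across.
R4C2 = 1: the only remaining digit allowed by both the 4 across and the 18 down.
R2C2 = 18 − 12 = 6 completes the 18 down.
R4C1 = 4 − 1 = 3 completes the 4 across.
R2C1 = 13 − 6 = 7 completes the 13 across.

6 7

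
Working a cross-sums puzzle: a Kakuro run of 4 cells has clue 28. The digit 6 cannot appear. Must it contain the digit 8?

The only way to make 28 from 4 distinct digits under that restriction is {4,7,8,9}, which contains 8.

Yes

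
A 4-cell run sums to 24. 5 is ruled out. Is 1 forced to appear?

No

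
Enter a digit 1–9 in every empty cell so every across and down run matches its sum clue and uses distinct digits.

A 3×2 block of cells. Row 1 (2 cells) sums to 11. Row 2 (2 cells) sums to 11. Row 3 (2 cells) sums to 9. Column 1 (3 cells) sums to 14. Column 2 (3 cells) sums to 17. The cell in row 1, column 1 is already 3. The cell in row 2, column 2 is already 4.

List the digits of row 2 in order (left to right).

(1,2) = 11 − 3 = 8 completes the 11 across.
(2,1) = 11 − 4 = 7 completes the 11 across.
(3,1) = 14 − 10 = 4 completes the 14 down.
(3,2) = 9 − 4 = 5 completes the 9 across.

7 4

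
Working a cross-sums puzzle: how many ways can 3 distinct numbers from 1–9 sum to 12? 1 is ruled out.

3 distinct digits from 1–9 sum between 6 and 24.
Dropping sets that contain 1.
Enumerating: {2,3,7}, {2,4,6}, {3,4,5}.

3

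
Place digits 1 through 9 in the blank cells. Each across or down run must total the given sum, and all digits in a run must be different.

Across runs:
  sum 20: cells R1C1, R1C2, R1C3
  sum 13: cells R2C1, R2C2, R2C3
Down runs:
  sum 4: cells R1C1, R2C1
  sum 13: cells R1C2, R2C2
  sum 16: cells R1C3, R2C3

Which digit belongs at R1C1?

4 in 2 cells must be {1,3}; 16 in 2 cells must be {7,9}.
The 20 across and the 4 down share only 3, so R1C1 = 3.
Given what's placed, R1C3 must be 9 to fit the 20 across and 16 down.
R2C1 = 4 − 3 = 1 completes the 4 down.
R2C3 = 16 − 9 = 7 completes the 16 down.
R1C2 = 20 − 12 = 8 completes the 20 across.
R2C2 = 13 − 8 = 5 completes the 13 across.

3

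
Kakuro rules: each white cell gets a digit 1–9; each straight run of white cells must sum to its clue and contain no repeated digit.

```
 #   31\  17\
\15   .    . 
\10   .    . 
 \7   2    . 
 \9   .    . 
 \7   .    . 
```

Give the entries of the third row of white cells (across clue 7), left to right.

2 5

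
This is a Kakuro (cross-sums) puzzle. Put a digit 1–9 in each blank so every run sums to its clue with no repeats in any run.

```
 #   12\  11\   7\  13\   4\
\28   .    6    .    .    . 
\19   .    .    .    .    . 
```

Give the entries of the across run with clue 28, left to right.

8 6 4 7 3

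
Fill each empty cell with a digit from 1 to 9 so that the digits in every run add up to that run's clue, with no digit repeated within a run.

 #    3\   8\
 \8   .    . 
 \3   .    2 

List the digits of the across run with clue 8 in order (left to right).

3 in 2 cells must be {1,2}.
R1C2 = 8 − 2 = 6 completes the 8 down.
R2C1 = 3 − 2 = 1 completes the 3 across.
R1C1 = 8 − 6 = 2 completes the 8 across.

2 6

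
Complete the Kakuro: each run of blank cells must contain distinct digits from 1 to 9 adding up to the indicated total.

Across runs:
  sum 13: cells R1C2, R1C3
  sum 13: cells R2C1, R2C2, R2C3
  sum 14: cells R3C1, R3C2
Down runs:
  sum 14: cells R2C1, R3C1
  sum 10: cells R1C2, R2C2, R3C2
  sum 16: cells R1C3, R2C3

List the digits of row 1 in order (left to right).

4, 9

16 in 2 cells must be {7,9}.
Nothing is forced directly, so branch on R3C2, whose candidates are 5 or 6. If R3C2 = 6: then R1C2 would have to be in {4,5,6,7,8,9} for the 13 across but in {1,3} for the 10 down — contradiction. So R3C2 = 5.
R1C2 = 4: the only remaining digit allowed by both the 13 across and the 10 down.
R1C3 = 13 − 4 = 9 completes the 13 across.
R2C2 = 10 − 9 = 1 completes the 10 down.
R2C3 = 16 − 9 = 7 completes the 16 down.
R3C1 = 14 − 5 = 9 completes the 14 across.
R2C1 = 13 − 8 = 5 completes the 13 across.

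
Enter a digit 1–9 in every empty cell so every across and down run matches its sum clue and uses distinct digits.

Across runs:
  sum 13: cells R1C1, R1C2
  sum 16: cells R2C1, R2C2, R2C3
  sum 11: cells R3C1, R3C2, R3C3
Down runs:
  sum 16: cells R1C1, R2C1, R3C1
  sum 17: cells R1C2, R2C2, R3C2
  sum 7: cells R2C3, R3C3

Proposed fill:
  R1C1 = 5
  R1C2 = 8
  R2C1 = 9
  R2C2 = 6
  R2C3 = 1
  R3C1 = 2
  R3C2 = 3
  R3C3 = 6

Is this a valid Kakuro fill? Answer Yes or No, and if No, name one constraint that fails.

Yes

Across: 5+8=13; 9+6+1=16; 2+3+6=11. Down: 5+9+2=16; 8+6+3=17; 1+6=7. No digit repeats within any run.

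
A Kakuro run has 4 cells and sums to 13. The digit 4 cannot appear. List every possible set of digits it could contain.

4 distinct digits from 1–9 sum between 10 and 30.
Dropping sets that contain 4.
Only one set works: {1,2,3,7}.

{1,2,3,7}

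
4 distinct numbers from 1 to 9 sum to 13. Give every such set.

4 distinct digits from 1–9 sum between 10 and 30.

{1,2,3,7}; {1,2,4,6}; {1,3,4,5}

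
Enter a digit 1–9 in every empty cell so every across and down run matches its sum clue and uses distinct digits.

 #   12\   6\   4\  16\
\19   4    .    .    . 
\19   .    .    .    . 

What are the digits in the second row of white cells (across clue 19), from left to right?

4 in 2 cells must be {1,3}; 16 in 2 cells must be {7,9}.
R2C1 = 12 − 4 = 8 completes the 12 down.
R2C4 = 7: the only remaining digit allowed by both the 19 across and the 16 down.
R1C4 = 16 − 7 = 9 completes the 16 down.
Given what's placed, R2C2 must be 1 to fit the 19 across and 6 down.
R2C3 = 19 − 16 = 3 completes the 19 across.
R1C2 = 6 − 1 = 5 completes the 6 down.
R1C3 = 19 − 18 = 1 completes the 19 across.

8, 1, 3, 7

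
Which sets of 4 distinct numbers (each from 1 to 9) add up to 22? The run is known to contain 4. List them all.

{1,4,8,9}; {2,4,7,9}; {3,4,6,9}; {3,4,7,8}; {4,5,6,7}

4 distinct digits from 1–9 sum between 10 and 30.
Keeping only sets containing 4.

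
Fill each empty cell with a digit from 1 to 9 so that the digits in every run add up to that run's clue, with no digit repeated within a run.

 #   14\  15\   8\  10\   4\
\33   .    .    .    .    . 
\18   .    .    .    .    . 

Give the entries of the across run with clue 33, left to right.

9, 8, 6, 7, 3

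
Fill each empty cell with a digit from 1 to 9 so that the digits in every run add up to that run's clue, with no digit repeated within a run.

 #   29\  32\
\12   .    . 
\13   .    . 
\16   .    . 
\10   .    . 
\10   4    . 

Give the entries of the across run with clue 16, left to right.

9, 7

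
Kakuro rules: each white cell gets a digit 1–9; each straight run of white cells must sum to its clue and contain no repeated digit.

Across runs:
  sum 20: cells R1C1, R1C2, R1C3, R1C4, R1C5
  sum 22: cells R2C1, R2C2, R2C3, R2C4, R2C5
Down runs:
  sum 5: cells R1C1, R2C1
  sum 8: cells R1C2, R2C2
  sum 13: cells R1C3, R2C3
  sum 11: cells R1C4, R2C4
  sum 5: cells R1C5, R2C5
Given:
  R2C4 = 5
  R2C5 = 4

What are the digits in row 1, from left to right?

R1C4 = 11 − 5 = 6 completes the 11 down.
R1C5 = 5 − 4 = 1 completes the 5 down.
No cell is forced outright now. R2C3 can only be 8 or 9 (the digits allowed by both its 22 across and its 13 down). If R2C3 = 8: then R1C3 would have to be in {2,3,4,7,8} for the 20 across but in {5} for the 13 down — contradiction. So R2C3 = 9.
R1C3 = 13 − 9 = 4 completes the 13 down.
R1C1 = 2: the only remaining digit allowed by both the 20 across and the 5 down.
R1C2 = 20 − 13 = 7 completes the 20 across.
R2C1 = 5 − 2 = 3 completes the 5 down.
R2C2 = 22 − 21 = 1 completes the 22 across.

2 7 4 6 1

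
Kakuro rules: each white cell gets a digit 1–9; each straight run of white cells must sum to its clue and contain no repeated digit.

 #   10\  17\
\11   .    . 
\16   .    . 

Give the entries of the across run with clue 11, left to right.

3 8

16 in 2 cells must be {7,9}; 17 in 2 cells must be {8,9}.
The 16 across and the 17 down share only 9, so R2C2 = 9.
R1C2 = 17 − 9 = 8 completes the 17 down.
R2C1 = 16 − 9 = 7 completes the 16 across.
R1C1 = 11 − 8 = 3 completes the 11 across.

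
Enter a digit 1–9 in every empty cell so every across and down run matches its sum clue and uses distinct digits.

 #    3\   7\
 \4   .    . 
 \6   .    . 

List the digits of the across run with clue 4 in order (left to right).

4 in 2 cells must be {1,3}; 3 in 2 cells must be {1,2}.
The 4 across and the 3 down share only 1, so R1C1 = 1.
R1C2 = 4 − 1 = 3 completes the 4 across.
R2C1 = 3 − 1 = 2 completes the 3 down.
R2C2 = 6 − 2 = 4 completes the 6 across.

1, 3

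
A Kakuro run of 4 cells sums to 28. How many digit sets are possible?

2

4 distinct digits from 1–9 sum between 10 and 30.
Enumerating: {4,7,8,9}, {5,6,8,9}.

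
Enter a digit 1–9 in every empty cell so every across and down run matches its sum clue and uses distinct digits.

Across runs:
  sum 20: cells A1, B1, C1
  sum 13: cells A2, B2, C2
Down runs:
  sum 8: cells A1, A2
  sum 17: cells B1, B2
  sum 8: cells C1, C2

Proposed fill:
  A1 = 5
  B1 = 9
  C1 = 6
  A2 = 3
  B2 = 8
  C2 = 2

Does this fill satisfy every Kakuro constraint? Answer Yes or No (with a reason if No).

Yes

Across: 5+9+6=20; 3+8+2=13. Down: 5+3=8; 9+8=17; 6+2=8. No digit repeats within any run.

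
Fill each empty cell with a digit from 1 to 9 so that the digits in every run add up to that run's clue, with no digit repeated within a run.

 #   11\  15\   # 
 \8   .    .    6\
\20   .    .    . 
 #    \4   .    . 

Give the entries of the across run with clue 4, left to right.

3 1

4 in 2 cells must be {1,3}.
The 4 across and the 6 down share only 1, so R3C3 = 1.
R2C3 = 6 − 1 = 5 completes the 6 down.
R3C2 = 4 − 1 = 3 completes the 4 across.
No cell is forced outright now. R1C2 can only be 5 or 7 (the digits allowed by both its 8 across and its 15 down). If R1C2 = 7: then R1C1 would have to be in {1} for the 8 across but in {2,3,4,5,6,7,8,9} for the 11 down — contradiction. So R1C2 = 5.
R1C1 = 8 − 5 = 3 completes the 8 across.
R2C1 = 11 − 3 = 8 completes the 11 down.
R2C2 = 20 − 13 = 7 completes the 20 across.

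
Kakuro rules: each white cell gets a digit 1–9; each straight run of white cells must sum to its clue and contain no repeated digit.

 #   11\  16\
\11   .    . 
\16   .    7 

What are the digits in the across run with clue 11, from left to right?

2 9

16 in 2 cells must be {7,9}.
R1C2 = 16 − 7 = 9 completes the 16 down.
R2C1 = 16 − 7 = 9 completes the 16 across.
R1C1 = 11 − 9 = 2 completes the 11 across.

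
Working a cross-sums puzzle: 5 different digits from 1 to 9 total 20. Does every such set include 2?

No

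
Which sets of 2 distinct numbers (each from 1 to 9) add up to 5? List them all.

{1,4}; {2,3}

2 distinct digits from 1–9 sum between 3 and 17.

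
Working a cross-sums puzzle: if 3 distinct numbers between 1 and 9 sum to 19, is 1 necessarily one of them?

No

Counterexample: {2,8,9} sums to 19 without using 1.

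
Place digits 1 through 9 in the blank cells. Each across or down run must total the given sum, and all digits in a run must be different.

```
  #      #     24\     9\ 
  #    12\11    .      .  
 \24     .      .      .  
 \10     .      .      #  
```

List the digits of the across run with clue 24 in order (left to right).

9, 8, 7

24 in 3 cells must be {7,8,9}.
Nothing is forced directly, so branch on R2C3, whose candidates are 7 or 8. If R2C3 = 8: then R1C3 would have to be in {2,3,4,5,6,7,8,9} for the 11 across but in {1} for the 9 down — contradiction. So R2C3 = 7.
R1C3 = 9 − 7 = 2 completes the 9 down.
R1C2 = 11 − 2 = 9 completes the 11 across.
R2C2 = 8: the only remaining digit allowed by both the 24 across and the 24 down.
R3C2 = 24 − 17 = 7 completes the 24 down.
R2C1 = 24 − 15 = 9 completes the 24 across.
R3C1 = 10 − 7 = 3 completes the 10 across.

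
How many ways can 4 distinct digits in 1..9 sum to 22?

4 distinct digits from 1–9 sum between 10 and 30.

11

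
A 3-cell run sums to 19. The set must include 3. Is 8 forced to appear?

The only way to make 19 from 3 distinct digits under that restriction is {3,7,9}, which does not contain 8.

No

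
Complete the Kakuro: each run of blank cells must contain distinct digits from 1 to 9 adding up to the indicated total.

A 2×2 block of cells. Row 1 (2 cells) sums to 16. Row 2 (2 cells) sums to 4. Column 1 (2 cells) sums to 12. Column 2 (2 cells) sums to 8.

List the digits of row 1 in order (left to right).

16 in 2 cells must be {7,9}; 4 in 2 cells must be {1,3}.
The 16 across and the 8 down share only 7, so (1,2) = 7.
The 4 across and the 12 down share only 3, so (2,1) = 3.
(2,2) = 4 − 3 = 1 completes the 4 across.
(1,1) = 16 − 7 = 9 completes the 16 across.

9 7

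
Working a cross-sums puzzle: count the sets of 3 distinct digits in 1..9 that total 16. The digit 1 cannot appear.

3 distinct digits from 1–9 sum between 6 and 24.
Dropping sets that contain 1.
Enumerating: {2,5,9}, {2,6,8}, {3,4,9}, {3,5,8}, {3,6,7}, {4,5,7}.

6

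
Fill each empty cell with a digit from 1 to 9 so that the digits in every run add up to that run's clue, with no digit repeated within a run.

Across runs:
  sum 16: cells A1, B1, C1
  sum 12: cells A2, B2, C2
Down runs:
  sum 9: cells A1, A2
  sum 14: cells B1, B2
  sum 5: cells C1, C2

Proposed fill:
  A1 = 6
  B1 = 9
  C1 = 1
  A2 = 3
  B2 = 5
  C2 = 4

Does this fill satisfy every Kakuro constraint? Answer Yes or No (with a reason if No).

Across: 6+9+1=16; 3+5+4=12. Down: 6+3=9; 9+5=14; 1+4=5. No digit repeats within any run.

Yes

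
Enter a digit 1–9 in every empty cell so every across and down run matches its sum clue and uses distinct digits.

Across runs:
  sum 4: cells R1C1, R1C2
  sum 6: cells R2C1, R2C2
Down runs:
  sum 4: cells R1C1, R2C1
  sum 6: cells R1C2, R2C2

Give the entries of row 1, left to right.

4 in 2 cells must be {1,3}.
The 4 across and the 6 down share only 1, so R1C2 = 1.
The 6 across and the 4 down share only 1, so R2C1 = 1.
R2C2 = 6 − 1 = 5 completes the 6 across.
R1C1 = 4 − 1 = 3 completes the 4 across.

3, 1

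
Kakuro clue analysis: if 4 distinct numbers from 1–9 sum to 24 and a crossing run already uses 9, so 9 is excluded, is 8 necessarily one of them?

Every partition of 24 into 4 distinct digits under that restriction includes 8: {3,6,7,8}, {4,5,7,8}.

Yes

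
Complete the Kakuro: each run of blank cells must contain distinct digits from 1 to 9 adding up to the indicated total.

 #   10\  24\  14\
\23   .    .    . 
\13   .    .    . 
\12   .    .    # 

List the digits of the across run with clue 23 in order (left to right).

6, 8, 9

23 in 3 cells must be {6,8,9}; 24 in 3 cells must be {7,8,9}.
Only 6 fits R1C1 under both its across sum 23 and down sum 10.
Given what's placed, R3C1 must be 3 to fit the 12 across and 10 down.
R3C2 = 12 − 3 = 9 completes the 12 across.
R1C2 = 8: the only remaining digit allowed by both the 23 across and the 24 down.
R1C3 = 23 − 14 = 9 completes the 23 across.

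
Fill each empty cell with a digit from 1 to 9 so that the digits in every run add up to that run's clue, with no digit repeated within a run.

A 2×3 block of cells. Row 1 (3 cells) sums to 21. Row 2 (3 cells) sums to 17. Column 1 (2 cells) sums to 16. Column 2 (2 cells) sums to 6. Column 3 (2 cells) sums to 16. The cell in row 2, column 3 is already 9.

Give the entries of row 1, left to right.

9 5 7

16 in 2 cells must be {7,9}.
(1,3) = 16 − 9 = 7 completes the 16 down.
(2,1) = 7: the only remaining digit allowed by both the 17 across and the 16 down.
(2,2) = 17 − 16 = 1 completes the 17 across.
(1,1) = 16 − 7 = 9 completes the 16 down.
(1,2) = 21 − 16 = 5 completes the 21 across.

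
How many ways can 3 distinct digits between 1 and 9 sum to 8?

2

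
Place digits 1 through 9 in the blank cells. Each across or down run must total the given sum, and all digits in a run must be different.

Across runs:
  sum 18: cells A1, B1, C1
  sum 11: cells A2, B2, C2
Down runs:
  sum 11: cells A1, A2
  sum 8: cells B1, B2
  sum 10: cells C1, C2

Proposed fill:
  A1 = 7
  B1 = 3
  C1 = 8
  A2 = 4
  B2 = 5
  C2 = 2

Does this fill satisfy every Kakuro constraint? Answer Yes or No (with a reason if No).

Yes

Across: 7+3+8=18; 4+5+2=11. Down: 7+4=11; 3+5=8; 8+2=10. No digit repeats within any run.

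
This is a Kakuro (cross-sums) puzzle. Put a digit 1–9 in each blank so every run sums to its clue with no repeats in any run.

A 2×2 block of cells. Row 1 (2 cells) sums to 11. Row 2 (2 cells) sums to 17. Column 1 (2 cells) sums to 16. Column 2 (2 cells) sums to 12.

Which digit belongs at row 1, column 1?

7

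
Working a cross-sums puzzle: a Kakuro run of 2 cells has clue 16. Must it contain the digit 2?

No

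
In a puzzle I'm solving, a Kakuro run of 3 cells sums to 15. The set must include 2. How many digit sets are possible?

3

3 distinct digits from 1–9 sum between 6 and 24.
Keeping only sets containing 2.
Enumerating: {2,4,9}, {2,5,8}, {2,6,7}.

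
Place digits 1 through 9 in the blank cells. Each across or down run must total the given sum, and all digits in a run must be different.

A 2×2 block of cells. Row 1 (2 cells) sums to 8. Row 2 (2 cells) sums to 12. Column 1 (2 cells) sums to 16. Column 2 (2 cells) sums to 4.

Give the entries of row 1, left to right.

7 1

16 in 2 cells must be {7,9}; 4 in 2 cells must be {1,3}.
The 8 across and the 16 down share only 7, so (1,1) = 7.
(1,2) = 8 − 7 = 1 completes the 8 across.
(2,1) = 16 − 7 = 9 completes the 16 down.
(2,2) = 12 − 9 = 3 completes the 12 across.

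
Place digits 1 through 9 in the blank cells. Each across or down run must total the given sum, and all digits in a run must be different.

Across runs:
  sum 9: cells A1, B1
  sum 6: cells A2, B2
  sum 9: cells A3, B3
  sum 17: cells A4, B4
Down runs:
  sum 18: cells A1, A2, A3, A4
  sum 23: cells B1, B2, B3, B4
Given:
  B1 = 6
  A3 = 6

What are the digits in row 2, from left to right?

1, 5

17 in 2 cells must be {8,9}.
A1 = 9 − 6 = 3 completes the 9 across.
B3 = 9 − 6 = 3 completes the 9 across.
Given what's placed, A4 must be 8 to fit the 17 across and 18 down.
B4 = 17 − 8 = 9 completes the 17 across.
A2 = 18 − 17 = 1 completes the 18 down.
B2 = 6 − 1 = 5 completes the 6 across.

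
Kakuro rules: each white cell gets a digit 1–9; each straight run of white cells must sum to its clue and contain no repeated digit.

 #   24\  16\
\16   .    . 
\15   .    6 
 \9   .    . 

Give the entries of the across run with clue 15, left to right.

16 in 2 cells must be {7,9}; 24 in 3 cells must be {7,8,9}.
R2C1 = 15 − 6 = 9 completes the 15 across.
Given what's placed, R1C1 must be 7 to fit the 16 across and 24 down.
R1C2 = 16 − 7 = 9 completes the 16 across.
R3C1 = 24 − 16 = 8 completes the 24 down.
R3C2 = 9 − 8 = 1 completes the 9 across.

9 6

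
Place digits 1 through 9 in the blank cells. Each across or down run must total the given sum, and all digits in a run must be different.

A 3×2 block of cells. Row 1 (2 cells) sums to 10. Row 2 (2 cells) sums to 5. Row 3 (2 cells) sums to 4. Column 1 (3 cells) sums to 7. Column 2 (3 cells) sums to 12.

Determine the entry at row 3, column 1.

1

4 in 2 cells must be {1,3}; 7 in 3 cells must be {1,2,4}.
The 4 across and the 7 down share only 1, so (3,1) = 1.
(3,2) = 4 − 1 = 3 completes the 4 across.
Nothing is forced directly, so branch on (1,1), whose candidates are 2 or 4. If (1,1) = 4: then (1,2) would have to be in {6} for the 10 across but in {1,2,4,5,7,8} for the 12 down — contradiction. So (1,1) = 2.
(1,2) = 10 − 2 = 8 completes the 10 across.
(2,1) = 7 − 3 = 4 completes the 7 down.
(2,2) = 5 − 4 = 1 completes the 5 across.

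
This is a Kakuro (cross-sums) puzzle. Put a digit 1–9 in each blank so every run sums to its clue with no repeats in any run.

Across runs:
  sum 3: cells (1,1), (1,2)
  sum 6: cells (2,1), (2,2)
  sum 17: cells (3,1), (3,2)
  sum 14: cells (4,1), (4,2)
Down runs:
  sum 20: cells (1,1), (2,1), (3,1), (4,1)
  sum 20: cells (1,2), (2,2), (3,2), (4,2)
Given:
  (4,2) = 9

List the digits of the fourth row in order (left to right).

3 in 2 cells must be {1,2}; 17 in 2 cells must be {8,9}.
(3,2) = 8: the only remaining digit allowed by both the 17 across and the 20 down.
(4,1) = 14 − 9 = 5 completes the 14 across.
(3,1) = 17 − 8 = 9 completes the 17 across.
(1,1) = 2: the only remaining digit allowed by both the 3 across and the 20 down.
(1,2) = 3 − 2 = 1 completes the 3 across.
(2,1) = 20 − 16 = 4 completes the 20 down.
(2,2) = 6 − 4 = 2 completes the 6 across.

5, 9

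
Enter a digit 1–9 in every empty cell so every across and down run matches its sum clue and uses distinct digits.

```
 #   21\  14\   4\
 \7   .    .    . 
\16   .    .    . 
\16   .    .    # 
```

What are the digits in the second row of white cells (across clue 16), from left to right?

8 5 3

7 in 3 cells must be {1,2,4}; 16 in 2 cells must be {7,9}; 4 in 2 cells must be {1,3}.
Only 4 fits R1C1 under both its across sum 7 and down sum 21.
Given what's placed, R1C3 must be 1 to fit the 7 across and 4 down.
R2C3 = 4 − 1 = 3 completes the 4 down.
R3C1 = 9: the only remaining digit allowed by both the 16 across and the 21 down.
R3C2 = 16 − 9 = 7 completes the 16 across.
R1C2 = 7 − 5 = 2 completes the 7 across.
R2C1 = 21 − 13 = 8 completes the 21 down.
R2C2 = 16 − 11 = 5 completes the 16 across.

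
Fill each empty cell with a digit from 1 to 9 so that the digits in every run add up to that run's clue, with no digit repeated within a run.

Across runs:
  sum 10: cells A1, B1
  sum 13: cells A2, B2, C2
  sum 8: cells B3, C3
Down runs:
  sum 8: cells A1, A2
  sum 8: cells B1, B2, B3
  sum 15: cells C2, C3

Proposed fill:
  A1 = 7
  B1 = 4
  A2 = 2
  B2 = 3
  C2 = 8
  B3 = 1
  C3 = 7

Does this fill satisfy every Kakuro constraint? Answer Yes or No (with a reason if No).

No — the across run A1–B1 sums to 11, not 10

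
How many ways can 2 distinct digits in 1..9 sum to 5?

2 distinct digits from 1–9 sum between 3 and 17.
Enumerating: {1,4}, {2,3}.

2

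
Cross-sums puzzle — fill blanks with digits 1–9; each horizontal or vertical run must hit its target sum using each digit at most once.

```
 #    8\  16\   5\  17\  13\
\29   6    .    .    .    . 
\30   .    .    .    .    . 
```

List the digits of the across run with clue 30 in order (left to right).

2 7 4 9 8

16 in 2 cells must be {7,9}; 17 in 2 cells must be {8,9}.
R2C1 = 8 − 6 = 2 completes the 8 down.
R2C3 = 4: the only remaining digit allowed by both the 30 across and the 5 down.
R1C3 = 5 − 4 = 1 completes the 5 down.
Given what's placed, R1C2 must be 9 to fit the 29 across and 16 down.
Given what's placed, R1C4 must be 8 to fit the 29 across and 17 down.
R1C5 = 29 − 24 = 5 completes the 29 across.
R2C2 = 16 − 9 = 7 completes the 16 down.
R2C4 = 17 − 8 = 9 completes the 17 down.
R2C5 = 30 − 22 = 8 completes the 30 across.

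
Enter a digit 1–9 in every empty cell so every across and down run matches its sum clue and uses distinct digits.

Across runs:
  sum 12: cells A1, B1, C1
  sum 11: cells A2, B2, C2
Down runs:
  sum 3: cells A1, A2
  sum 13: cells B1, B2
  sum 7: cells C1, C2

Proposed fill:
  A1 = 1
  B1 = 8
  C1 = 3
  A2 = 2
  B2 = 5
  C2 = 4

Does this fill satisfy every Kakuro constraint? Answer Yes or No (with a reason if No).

Across: 1+8+3=12; 2+5+4=11. Down: 1+2=3; 8+5=13; 3+4=7. No digit repeats within any run.

Yes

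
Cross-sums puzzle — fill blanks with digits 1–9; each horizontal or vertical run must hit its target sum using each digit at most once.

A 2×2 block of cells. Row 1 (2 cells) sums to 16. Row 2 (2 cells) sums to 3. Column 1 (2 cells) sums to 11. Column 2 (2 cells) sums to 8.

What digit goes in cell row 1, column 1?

16 in 2 cells must be {7,9}; 3 in 2 cells must be {1,2}.
The 16 across and the 8 down share only 7, so (1,2) = 7.
The 3 across and the 11 down share only 2, so (2,1) = 2.
(2,2) = 3 − 2 = 1 completes the 3 across.
(1,1) = 16 − 7 = 9 completes the 16 across.

9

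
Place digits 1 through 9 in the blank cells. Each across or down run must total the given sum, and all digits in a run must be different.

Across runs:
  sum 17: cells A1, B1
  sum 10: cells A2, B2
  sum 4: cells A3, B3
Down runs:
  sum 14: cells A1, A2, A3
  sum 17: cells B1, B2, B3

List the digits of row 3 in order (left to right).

17 in 2 cells must be {8,9}; 4 in 2 cells must be {1,3}.
Nothing is forced directly, so branch on A1, whose candidates are 8 or 9. If A1 = 8: that forces B1 = 9, A3 = 1, B3 = 3, after which A2 would have to be in {1,2,3,4,6,7,8,9} for the 10 across but in {5} for the 14 down — contradiction. So A1 = 9.
B1 = 17 − 9 = 8 completes the 17 across.
Given what's placed, B3 must be 3 to fit the 4 across and 17 down.
B2 = 17 − 11 = 6 completes the 17 down.
A3 = 4 − 3 = 1 completes the 4 across.
A2 = 10 − 6 = 4 completes the 10 across.

1, 3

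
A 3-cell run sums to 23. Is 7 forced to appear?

No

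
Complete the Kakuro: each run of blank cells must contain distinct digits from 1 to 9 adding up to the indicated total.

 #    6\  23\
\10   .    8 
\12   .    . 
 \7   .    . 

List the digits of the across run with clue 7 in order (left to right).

1 6

6 in 3 cells must be {1,2,3}; 23 in 3 cells must be {6,8,9}.
R1C1 = 10 − 8 = 2 completes the 10 across.
R2C1 = 3: the only remaining digit allowed by both the 12 across and the 6 down.
R2C2 = 12 − 3 = 9 completes the 12 across.
R3C1 = 6 − 5 = 1 completes the 6 down.
R3C2 = 7 − 1 = 6 completes the 7 across.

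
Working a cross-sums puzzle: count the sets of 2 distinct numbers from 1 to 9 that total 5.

2 distinct digits from 1–9 sum between 3 and 17.
Enumerating: {1,4}, {2,3}.

2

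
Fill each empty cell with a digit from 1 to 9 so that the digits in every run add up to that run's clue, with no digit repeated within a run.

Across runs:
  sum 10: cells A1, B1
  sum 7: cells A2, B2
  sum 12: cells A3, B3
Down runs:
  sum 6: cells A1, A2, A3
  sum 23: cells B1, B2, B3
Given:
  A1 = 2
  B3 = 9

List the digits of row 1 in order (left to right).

6 in 3 cells must be {1,2,3}; 23 in 3 cells must be {6,8,9}.
B1 = 10 − 2 = 8 completes the 10 across.
B2 = 23 − 17 = 6 completes the 23 down.
A3 = 12 − 9 = 3 completes the 12 across.
A2 = 7 − 6 = 1 completes the 7 across.

2 8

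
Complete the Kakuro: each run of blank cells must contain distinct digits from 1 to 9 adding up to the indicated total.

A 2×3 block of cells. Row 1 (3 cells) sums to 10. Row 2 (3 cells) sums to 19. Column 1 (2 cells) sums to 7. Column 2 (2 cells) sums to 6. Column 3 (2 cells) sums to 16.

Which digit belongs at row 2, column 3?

16 in 2 cells must be {7,9}.
The 10 across and the 16 down share only 7, so (1,3) = 7.
(2,3) = 16 − 7 = 9 completes the 16 down.
Nothing is forced directly, so branch on (2,2), whose candidates are 2 or 4. If (2,2) = 2: then (1,2) would have to be in {1,2} for the 10 across but in {4} for the 6 down — contradiction. So (2,2) = 4.
(1,2) = 6 − 4 = 2 completes the 6 down.
(2,1) = 19 − 13 = 6 completes the 19 across.
(1,1) = 10 − 9 = 1 completes the 10 across.

9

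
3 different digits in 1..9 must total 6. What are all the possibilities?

{1,2,3}

3 distinct digits from 1–9 sum between 6 and 24.
Only one set works: {1,2,3}.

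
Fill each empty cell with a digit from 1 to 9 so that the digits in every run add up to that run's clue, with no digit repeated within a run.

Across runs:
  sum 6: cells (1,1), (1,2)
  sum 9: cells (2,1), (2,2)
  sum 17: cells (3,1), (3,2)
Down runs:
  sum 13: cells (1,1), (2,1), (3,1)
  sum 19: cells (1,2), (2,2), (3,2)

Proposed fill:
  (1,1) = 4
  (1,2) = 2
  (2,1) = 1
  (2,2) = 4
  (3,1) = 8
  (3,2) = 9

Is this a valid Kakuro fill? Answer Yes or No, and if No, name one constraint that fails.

No — the across run (2,1)–(2,2) sums to 5, not 9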